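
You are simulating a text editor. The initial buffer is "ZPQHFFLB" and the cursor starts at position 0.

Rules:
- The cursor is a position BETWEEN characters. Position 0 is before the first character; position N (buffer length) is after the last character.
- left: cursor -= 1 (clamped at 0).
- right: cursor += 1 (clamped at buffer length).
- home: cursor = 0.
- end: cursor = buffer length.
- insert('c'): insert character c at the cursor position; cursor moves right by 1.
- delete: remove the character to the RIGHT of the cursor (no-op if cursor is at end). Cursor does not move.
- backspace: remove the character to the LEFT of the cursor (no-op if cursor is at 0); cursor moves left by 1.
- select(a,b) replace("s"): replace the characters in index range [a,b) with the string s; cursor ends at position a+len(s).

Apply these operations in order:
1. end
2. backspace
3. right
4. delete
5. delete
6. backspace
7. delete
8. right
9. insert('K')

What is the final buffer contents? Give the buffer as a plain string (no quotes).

Answer: ZPQHFFK

Derivation:
After op 1 (end): buf='ZPQHFFLB' cursor=8
After op 2 (backspace): buf='ZPQHFFL' cursor=7
After op 3 (right): buf='ZPQHFFL' cursor=7
After op 4 (delete): buf='ZPQHFFL' cursor=7
After op 5 (delete): buf='ZPQHFFL' cursor=7
After op 6 (backspace): buf='ZPQHFF' cursor=6
After op 7 (delete): buf='ZPQHFF' cursor=6
After op 8 (right): buf='ZPQHFF' cursor=6
After op 9 (insert('K')): buf='ZPQHFFK' cursor=7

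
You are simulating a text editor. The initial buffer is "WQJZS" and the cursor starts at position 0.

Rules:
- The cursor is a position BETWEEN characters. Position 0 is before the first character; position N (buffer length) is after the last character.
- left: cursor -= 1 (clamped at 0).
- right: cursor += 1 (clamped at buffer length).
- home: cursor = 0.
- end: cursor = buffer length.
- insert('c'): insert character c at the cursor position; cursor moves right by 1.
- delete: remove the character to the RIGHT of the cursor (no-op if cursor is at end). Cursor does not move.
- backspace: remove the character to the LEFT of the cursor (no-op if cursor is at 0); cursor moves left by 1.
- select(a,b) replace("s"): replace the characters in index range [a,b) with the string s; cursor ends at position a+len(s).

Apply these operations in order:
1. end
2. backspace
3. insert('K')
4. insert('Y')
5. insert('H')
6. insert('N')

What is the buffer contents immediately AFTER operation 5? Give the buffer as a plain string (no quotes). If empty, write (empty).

Answer: WQJZKYH

Derivation:
After op 1 (end): buf='WQJZS' cursor=5
After op 2 (backspace): buf='WQJZ' cursor=4
After op 3 (insert('K')): buf='WQJZK' cursor=5
After op 4 (insert('Y')): buf='WQJZKY' cursor=6
After op 5 (insert('H')): buf='WQJZKYH' cursor=7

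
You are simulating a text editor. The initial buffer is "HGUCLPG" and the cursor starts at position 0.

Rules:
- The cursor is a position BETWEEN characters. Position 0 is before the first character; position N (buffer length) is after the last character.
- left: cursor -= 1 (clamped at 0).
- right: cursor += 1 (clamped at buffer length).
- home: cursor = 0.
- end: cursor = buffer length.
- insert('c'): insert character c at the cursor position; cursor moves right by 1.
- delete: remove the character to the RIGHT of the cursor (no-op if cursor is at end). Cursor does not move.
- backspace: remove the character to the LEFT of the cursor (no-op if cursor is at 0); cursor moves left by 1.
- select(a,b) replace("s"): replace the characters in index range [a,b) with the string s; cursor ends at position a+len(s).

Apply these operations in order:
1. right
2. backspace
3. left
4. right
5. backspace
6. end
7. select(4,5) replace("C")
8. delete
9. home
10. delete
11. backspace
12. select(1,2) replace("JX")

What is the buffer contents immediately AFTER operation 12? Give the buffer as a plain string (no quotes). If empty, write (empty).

After op 1 (right): buf='HGUCLPG' cursor=1
After op 2 (backspace): buf='GUCLPG' cursor=0
After op 3 (left): buf='GUCLPG' cursor=0
After op 4 (right): buf='GUCLPG' cursor=1
After op 5 (backspace): buf='UCLPG' cursor=0
After op 6 (end): buf='UCLPG' cursor=5
After op 7 (select(4,5) replace("C")): buf='UCLPC' cursor=5
After op 8 (delete): buf='UCLPC' cursor=5
After op 9 (home): buf='UCLPC' cursor=0
After op 10 (delete): buf='CLPC' cursor=0
After op 11 (backspace): buf='CLPC' cursor=0
After op 12 (select(1,2) replace("JX")): buf='CJXPC' cursor=3

Answer: CJXPC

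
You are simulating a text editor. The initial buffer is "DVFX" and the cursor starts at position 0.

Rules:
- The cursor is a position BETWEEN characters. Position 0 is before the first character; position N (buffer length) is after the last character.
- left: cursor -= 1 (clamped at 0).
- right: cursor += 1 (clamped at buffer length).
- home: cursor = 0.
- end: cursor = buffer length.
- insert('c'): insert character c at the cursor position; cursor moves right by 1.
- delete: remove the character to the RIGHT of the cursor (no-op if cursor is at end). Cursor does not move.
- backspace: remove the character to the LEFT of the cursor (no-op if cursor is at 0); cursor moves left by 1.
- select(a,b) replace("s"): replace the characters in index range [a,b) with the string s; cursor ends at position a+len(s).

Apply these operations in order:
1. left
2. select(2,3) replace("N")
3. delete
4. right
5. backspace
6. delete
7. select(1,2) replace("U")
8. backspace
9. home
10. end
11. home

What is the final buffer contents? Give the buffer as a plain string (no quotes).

Answer: D

Derivation:
After op 1 (left): buf='DVFX' cursor=0
After op 2 (select(2,3) replace("N")): buf='DVNX' cursor=3
After op 3 (delete): buf='DVN' cursor=3
After op 4 (right): buf='DVN' cursor=3
After op 5 (backspace): buf='DV' cursor=2
After op 6 (delete): buf='DV' cursor=2
After op 7 (select(1,2) replace("U")): buf='DU' cursor=2
After op 8 (backspace): buf='D' cursor=1
After op 9 (home): buf='D' cursor=0
After op 10 (end): buf='D' cursor=1
After op 11 (home): buf='D' cursor=0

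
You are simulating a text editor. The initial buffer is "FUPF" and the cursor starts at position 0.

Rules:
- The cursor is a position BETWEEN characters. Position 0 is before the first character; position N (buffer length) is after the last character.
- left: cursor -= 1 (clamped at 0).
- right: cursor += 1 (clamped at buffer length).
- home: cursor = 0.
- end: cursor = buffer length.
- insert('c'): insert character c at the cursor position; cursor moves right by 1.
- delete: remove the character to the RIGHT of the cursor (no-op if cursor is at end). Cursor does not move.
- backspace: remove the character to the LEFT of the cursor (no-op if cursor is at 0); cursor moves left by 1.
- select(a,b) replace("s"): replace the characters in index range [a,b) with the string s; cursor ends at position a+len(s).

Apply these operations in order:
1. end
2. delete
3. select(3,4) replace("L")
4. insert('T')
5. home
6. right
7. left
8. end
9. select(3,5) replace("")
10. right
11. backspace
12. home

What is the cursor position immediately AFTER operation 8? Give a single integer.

Answer: 5

Derivation:
After op 1 (end): buf='FUPF' cursor=4
After op 2 (delete): buf='FUPF' cursor=4
After op 3 (select(3,4) replace("L")): buf='FUPL' cursor=4
After op 4 (insert('T')): buf='FUPLT' cursor=5
After op 5 (home): buf='FUPLT' cursor=0
After op 6 (right): buf='FUPLT' cursor=1
After op 7 (left): buf='FUPLT' cursor=0
After op 8 (end): buf='FUPLT' cursor=5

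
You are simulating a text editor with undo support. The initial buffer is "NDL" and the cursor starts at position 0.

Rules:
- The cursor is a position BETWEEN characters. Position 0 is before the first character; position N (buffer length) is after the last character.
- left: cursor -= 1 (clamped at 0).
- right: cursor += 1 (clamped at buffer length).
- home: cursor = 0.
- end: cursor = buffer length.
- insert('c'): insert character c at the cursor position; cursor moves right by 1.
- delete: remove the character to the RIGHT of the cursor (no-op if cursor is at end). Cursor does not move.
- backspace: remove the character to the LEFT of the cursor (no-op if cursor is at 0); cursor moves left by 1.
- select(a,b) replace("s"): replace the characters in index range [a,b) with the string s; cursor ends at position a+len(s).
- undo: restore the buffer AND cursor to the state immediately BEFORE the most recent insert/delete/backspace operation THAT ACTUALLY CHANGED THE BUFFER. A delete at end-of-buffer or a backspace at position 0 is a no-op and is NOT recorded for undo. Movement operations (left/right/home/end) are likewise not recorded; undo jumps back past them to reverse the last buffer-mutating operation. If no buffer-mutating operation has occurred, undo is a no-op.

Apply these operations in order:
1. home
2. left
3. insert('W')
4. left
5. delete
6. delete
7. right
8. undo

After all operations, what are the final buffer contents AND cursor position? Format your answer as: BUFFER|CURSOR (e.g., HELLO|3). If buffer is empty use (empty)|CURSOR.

Answer: NDL|0

Derivation:
After op 1 (home): buf='NDL' cursor=0
After op 2 (left): buf='NDL' cursor=0
After op 3 (insert('W')): buf='WNDL' cursor=1
After op 4 (left): buf='WNDL' cursor=0
After op 5 (delete): buf='NDL' cursor=0
After op 6 (delete): buf='DL' cursor=0
After op 7 (right): buf='DL' cursor=1
After op 8 (undo): buf='NDL' cursor=0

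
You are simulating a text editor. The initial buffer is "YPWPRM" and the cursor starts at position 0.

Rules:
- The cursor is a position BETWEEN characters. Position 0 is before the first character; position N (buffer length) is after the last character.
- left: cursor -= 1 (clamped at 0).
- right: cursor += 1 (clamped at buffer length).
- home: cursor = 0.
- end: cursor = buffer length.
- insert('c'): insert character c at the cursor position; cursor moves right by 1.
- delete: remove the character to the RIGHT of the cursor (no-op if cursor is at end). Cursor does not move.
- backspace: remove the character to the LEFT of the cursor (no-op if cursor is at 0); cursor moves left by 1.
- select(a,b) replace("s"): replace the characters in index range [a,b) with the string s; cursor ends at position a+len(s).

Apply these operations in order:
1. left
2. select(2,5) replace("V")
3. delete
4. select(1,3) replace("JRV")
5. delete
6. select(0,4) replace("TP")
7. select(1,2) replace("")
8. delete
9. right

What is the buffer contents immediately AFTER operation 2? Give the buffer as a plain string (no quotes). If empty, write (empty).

After op 1 (left): buf='YPWPRM' cursor=0
After op 2 (select(2,5) replace("V")): buf='YPVM' cursor=3

Answer: YPVM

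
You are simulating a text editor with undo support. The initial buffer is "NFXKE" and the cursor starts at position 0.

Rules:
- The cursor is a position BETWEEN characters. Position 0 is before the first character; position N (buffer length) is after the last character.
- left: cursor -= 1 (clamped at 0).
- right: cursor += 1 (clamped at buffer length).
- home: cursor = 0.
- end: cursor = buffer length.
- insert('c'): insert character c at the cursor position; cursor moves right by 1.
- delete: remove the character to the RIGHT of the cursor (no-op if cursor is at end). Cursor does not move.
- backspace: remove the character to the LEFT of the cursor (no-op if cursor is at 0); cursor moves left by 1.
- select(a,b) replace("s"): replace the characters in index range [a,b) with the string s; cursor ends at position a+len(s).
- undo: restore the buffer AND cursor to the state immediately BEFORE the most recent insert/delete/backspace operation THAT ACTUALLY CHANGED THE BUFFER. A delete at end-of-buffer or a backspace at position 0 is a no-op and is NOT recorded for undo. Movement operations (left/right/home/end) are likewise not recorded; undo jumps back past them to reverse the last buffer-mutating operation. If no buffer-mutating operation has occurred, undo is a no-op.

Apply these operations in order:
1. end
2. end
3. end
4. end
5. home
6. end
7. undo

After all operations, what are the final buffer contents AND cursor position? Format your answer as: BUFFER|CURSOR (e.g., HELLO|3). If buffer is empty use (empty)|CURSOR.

After op 1 (end): buf='NFXKE' cursor=5
After op 2 (end): buf='NFXKE' cursor=5
After op 3 (end): buf='NFXKE' cursor=5
After op 4 (end): buf='NFXKE' cursor=5
After op 5 (home): buf='NFXKE' cursor=0
After op 6 (end): buf='NFXKE' cursor=5
After op 7 (undo): buf='NFXKE' cursor=5

Answer: NFXKE|5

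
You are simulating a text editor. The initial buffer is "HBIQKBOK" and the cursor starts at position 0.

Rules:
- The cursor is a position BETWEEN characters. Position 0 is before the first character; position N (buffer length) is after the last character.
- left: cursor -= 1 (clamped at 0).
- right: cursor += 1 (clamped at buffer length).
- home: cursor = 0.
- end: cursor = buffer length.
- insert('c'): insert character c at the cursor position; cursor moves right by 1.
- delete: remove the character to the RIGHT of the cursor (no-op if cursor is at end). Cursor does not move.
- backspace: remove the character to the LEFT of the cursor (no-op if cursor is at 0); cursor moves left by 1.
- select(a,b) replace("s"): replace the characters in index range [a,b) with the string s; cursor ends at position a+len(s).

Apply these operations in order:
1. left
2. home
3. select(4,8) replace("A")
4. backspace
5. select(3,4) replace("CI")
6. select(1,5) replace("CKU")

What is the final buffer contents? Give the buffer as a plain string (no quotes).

Answer: HCKU

Derivation:
After op 1 (left): buf='HBIQKBOK' cursor=0
After op 2 (home): buf='HBIQKBOK' cursor=0
After op 3 (select(4,8) replace("A")): buf='HBIQA' cursor=5
After op 4 (backspace): buf='HBIQ' cursor=4
After op 5 (select(3,4) replace("CI")): buf='HBICI' cursor=5
After op 6 (select(1,5) replace("CKU")): buf='HCKU' cursor=4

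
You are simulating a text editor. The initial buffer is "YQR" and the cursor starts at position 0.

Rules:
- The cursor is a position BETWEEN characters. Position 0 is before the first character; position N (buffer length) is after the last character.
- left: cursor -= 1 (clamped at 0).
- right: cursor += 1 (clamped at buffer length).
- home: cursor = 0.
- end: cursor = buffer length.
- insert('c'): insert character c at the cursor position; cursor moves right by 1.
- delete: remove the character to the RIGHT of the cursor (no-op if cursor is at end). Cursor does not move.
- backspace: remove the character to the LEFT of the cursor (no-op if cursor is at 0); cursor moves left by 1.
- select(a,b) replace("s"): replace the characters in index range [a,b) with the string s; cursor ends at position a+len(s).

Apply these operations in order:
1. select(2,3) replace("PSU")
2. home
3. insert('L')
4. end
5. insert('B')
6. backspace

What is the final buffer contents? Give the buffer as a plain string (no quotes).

After op 1 (select(2,3) replace("PSU")): buf='YQPSU' cursor=5
After op 2 (home): buf='YQPSU' cursor=0
After op 3 (insert('L')): buf='LYQPSU' cursor=1
After op 4 (end): buf='LYQPSU' cursor=6
After op 5 (insert('B')): buf='LYQPSUB' cursor=7
After op 6 (backspace): buf='LYQPSU' cursor=6

Answer: LYQPSU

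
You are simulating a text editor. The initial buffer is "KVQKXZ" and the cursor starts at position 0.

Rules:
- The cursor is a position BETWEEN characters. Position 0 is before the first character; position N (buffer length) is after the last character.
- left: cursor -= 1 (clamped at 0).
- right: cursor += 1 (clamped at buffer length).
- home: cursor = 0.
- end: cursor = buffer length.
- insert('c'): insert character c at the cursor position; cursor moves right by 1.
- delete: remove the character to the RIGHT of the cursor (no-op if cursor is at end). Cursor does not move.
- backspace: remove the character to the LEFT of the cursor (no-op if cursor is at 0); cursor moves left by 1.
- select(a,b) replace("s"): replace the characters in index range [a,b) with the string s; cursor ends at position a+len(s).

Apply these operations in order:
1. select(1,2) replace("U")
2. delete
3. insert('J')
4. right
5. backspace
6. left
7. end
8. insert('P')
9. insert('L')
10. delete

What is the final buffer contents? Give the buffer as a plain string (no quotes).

Answer: KUJXZPL

Derivation:
After op 1 (select(1,2) replace("U")): buf='KUQKXZ' cursor=2
After op 2 (delete): buf='KUKXZ' cursor=2
After op 3 (insert('J')): buf='KUJKXZ' cursor=3
After op 4 (right): buf='KUJKXZ' cursor=4
After op 5 (backspace): buf='KUJXZ' cursor=3
After op 6 (left): buf='KUJXZ' cursor=2
After op 7 (end): buf='KUJXZ' cursor=5
After op 8 (insert('P')): buf='KUJXZP' cursor=6
After op 9 (insert('L')): buf='KUJXZPL' cursor=7
After op 10 (delete): buf='KUJXZPL' cursor=7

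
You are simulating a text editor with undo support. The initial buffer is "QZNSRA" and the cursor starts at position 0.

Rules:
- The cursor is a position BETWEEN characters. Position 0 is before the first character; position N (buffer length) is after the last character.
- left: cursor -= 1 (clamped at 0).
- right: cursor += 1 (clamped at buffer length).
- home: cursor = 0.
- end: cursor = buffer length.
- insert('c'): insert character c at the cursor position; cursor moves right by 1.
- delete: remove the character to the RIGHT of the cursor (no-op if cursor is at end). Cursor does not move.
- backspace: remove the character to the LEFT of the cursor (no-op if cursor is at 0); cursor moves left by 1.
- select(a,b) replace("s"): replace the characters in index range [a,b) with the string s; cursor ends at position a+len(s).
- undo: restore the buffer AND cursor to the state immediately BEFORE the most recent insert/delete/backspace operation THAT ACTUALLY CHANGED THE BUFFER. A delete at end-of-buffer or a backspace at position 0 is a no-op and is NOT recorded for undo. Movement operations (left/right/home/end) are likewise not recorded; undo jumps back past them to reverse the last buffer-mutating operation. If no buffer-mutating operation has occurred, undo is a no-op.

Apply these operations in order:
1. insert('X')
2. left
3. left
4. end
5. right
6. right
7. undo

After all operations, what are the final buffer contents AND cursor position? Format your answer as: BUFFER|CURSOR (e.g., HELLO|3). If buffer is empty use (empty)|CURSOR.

After op 1 (insert('X')): buf='XQZNSRA' cursor=1
After op 2 (left): buf='XQZNSRA' cursor=0
After op 3 (left): buf='XQZNSRA' cursor=0
After op 4 (end): buf='XQZNSRA' cursor=7
After op 5 (right): buf='XQZNSRA' cursor=7
After op 6 (right): buf='XQZNSRA' cursor=7
After op 7 (undo): buf='QZNSRA' cursor=0

Answer: QZNSRA|0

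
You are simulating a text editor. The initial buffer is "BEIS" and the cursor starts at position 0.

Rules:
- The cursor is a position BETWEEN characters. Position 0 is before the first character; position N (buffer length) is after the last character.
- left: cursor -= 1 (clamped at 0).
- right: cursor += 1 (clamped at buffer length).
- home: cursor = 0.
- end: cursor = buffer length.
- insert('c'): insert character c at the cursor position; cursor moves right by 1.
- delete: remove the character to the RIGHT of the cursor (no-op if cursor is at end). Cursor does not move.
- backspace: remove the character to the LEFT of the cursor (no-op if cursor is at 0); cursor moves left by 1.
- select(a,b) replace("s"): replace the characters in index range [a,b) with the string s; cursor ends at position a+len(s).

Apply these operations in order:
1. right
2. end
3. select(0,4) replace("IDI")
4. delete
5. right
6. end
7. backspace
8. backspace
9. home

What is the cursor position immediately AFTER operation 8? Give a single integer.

Answer: 1

Derivation:
After op 1 (right): buf='BEIS' cursor=1
After op 2 (end): buf='BEIS' cursor=4
After op 3 (select(0,4) replace("IDI")): buf='IDI' cursor=3
After op 4 (delete): buf='IDI' cursor=3
After op 5 (right): buf='IDI' cursor=3
After op 6 (end): buf='IDI' cursor=3
After op 7 (backspace): buf='ID' cursor=2
After op 8 (backspace): buf='I' cursor=1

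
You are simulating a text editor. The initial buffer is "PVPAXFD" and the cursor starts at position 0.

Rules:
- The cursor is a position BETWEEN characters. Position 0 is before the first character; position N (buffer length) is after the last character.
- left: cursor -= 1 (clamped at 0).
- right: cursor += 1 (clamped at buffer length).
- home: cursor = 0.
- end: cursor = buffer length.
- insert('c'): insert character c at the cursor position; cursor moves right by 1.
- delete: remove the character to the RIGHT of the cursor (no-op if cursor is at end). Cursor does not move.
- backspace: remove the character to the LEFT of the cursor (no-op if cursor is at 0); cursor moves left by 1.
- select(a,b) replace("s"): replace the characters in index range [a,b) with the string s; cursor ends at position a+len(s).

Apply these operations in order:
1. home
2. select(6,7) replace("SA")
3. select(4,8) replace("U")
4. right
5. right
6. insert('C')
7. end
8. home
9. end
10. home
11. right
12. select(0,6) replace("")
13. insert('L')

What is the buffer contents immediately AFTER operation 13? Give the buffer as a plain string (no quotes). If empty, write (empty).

After op 1 (home): buf='PVPAXFD' cursor=0
After op 2 (select(6,7) replace("SA")): buf='PVPAXFSA' cursor=8
After op 3 (select(4,8) replace("U")): buf='PVPAU' cursor=5
After op 4 (right): buf='PVPAU' cursor=5
After op 5 (right): buf='PVPAU' cursor=5
After op 6 (insert('C')): buf='PVPAUC' cursor=6
After op 7 (end): buf='PVPAUC' cursor=6
After op 8 (home): buf='PVPAUC' cursor=0
After op 9 (end): buf='PVPAUC' cursor=6
After op 10 (home): buf='PVPAUC' cursor=0
After op 11 (right): buf='PVPAUC' cursor=1
After op 12 (select(0,6) replace("")): buf='(empty)' cursor=0
After op 13 (insert('L')): buf='L' cursor=1

Answer: L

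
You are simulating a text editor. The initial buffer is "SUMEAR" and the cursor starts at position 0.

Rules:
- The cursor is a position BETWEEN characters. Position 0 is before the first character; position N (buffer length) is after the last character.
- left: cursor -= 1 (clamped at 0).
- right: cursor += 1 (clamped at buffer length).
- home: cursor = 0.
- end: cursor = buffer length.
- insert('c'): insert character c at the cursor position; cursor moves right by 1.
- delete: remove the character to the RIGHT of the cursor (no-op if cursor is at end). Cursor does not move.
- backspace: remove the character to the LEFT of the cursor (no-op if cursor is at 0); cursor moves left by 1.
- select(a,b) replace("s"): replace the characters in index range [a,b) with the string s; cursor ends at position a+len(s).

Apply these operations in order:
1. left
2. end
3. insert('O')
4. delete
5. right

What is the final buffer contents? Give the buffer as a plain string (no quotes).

After op 1 (left): buf='SUMEAR' cursor=0
After op 2 (end): buf='SUMEAR' cursor=6
After op 3 (insert('O')): buf='SUMEARO' cursor=7
After op 4 (delete): buf='SUMEARO' cursor=7
After op 5 (right): buf='SUMEARO' cursor=7

Answer: SUMEARO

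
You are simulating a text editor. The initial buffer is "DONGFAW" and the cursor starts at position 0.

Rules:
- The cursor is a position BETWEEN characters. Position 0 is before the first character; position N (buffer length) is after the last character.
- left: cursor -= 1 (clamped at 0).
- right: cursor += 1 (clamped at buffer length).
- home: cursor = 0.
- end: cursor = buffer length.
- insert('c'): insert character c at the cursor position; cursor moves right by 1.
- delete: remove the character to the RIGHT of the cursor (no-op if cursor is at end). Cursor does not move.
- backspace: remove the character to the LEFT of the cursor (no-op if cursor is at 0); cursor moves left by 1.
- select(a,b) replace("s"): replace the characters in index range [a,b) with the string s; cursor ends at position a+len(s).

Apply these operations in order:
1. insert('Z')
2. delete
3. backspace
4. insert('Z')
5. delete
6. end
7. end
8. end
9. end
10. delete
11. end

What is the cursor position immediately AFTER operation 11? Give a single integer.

Answer: 6

Derivation:
After op 1 (insert('Z')): buf='ZDONGFAW' cursor=1
After op 2 (delete): buf='ZONGFAW' cursor=1
After op 3 (backspace): buf='ONGFAW' cursor=0
After op 4 (insert('Z')): buf='ZONGFAW' cursor=1
After op 5 (delete): buf='ZNGFAW' cursor=1
After op 6 (end): buf='ZNGFAW' cursor=6
After op 7 (end): buf='ZNGFAW' cursor=6
After op 8 (end): buf='ZNGFAW' cursor=6
After op 9 (end): buf='ZNGFAW' cursor=6
After op 10 (delete): buf='ZNGFAW' cursor=6
After op 11 (end): buf='ZNGFAW' cursor=6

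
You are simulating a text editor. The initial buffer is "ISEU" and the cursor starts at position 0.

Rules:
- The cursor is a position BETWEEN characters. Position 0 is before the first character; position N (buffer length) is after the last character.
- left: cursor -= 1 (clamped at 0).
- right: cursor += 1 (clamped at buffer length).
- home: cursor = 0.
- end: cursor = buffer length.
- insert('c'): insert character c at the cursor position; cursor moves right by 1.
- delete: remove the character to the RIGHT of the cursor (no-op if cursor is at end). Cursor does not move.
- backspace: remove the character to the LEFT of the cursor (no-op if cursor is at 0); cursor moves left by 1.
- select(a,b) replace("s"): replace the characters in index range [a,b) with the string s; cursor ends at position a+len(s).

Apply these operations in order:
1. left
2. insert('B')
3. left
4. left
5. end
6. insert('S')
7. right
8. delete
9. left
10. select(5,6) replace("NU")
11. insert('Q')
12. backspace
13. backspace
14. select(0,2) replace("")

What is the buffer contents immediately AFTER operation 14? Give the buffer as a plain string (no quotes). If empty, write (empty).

After op 1 (left): buf='ISEU' cursor=0
After op 2 (insert('B')): buf='BISEU' cursor=1
After op 3 (left): buf='BISEU' cursor=0
After op 4 (left): buf='BISEU' cursor=0
After op 5 (end): buf='BISEU' cursor=5
After op 6 (insert('S')): buf='BISEUS' cursor=6
After op 7 (right): buf='BISEUS' cursor=6
After op 8 (delete): buf='BISEUS' cursor=6
After op 9 (left): buf='BISEUS' cursor=5
After op 10 (select(5,6) replace("NU")): buf='BISEUNU' cursor=7
After op 11 (insert('Q')): buf='BISEUNUQ' cursor=8
After op 12 (backspace): buf='BISEUNU' cursor=7
After op 13 (backspace): buf='BISEUN' cursor=6
After op 14 (select(0,2) replace("")): buf='SEUN' cursor=0

Answer: SEUN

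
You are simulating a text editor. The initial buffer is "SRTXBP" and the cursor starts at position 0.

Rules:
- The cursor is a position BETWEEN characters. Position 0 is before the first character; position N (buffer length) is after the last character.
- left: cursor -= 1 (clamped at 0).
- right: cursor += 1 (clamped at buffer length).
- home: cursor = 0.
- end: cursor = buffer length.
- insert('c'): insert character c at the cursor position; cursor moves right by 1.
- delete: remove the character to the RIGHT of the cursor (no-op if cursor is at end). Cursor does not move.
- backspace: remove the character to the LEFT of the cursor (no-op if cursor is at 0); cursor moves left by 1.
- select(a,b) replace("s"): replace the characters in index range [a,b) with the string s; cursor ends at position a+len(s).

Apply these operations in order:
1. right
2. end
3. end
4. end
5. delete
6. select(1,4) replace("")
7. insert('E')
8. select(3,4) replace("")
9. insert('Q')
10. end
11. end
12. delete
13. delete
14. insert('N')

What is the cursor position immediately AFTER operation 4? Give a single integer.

Answer: 6

Derivation:
After op 1 (right): buf='SRTXBP' cursor=1
After op 2 (end): buf='SRTXBP' cursor=6
After op 3 (end): buf='SRTXBP' cursor=6
After op 4 (end): buf='SRTXBP' cursor=6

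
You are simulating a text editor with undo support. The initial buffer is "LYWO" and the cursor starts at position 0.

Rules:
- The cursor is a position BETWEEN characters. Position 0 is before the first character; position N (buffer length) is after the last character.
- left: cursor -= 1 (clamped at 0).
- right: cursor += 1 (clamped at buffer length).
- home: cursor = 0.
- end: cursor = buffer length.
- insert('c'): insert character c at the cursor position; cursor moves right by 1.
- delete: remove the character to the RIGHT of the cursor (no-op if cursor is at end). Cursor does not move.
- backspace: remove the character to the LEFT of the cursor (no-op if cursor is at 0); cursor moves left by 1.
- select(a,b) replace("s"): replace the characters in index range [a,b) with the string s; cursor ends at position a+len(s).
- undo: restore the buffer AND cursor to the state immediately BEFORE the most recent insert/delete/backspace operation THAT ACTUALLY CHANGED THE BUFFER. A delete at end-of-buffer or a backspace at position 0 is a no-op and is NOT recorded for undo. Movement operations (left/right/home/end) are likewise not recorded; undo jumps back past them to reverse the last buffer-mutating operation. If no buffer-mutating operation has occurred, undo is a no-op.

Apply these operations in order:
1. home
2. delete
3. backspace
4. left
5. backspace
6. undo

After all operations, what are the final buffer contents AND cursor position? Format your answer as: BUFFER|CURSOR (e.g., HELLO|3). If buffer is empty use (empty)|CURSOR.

Answer: LYWO|0

Derivation:
After op 1 (home): buf='LYWO' cursor=0
After op 2 (delete): buf='YWO' cursor=0
After op 3 (backspace): buf='YWO' cursor=0
After op 4 (left): buf='YWO' cursor=0
After op 5 (backspace): buf='YWO' cursor=0
After op 6 (undo): buf='LYWO' cursor=0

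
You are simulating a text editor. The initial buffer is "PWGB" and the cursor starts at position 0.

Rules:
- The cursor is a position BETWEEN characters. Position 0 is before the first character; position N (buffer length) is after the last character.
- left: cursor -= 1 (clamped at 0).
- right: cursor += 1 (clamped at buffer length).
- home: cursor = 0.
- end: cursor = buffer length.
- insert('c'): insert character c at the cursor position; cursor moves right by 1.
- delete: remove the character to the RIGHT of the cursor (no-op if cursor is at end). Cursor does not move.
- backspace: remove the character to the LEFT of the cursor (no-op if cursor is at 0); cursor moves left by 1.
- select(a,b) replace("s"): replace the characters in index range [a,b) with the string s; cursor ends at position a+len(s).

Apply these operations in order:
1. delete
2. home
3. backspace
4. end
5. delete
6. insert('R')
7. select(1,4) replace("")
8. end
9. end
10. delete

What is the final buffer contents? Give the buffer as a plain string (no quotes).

After op 1 (delete): buf='WGB' cursor=0
After op 2 (home): buf='WGB' cursor=0
After op 3 (backspace): buf='WGB' cursor=0
After op 4 (end): buf='WGB' cursor=3
After op 5 (delete): buf='WGB' cursor=3
After op 6 (insert('R')): buf='WGBR' cursor=4
After op 7 (select(1,4) replace("")): buf='W' cursor=1
After op 8 (end): buf='W' cursor=1
After op 9 (end): buf='W' cursor=1
After op 10 (delete): buf='W' cursor=1

Answer: W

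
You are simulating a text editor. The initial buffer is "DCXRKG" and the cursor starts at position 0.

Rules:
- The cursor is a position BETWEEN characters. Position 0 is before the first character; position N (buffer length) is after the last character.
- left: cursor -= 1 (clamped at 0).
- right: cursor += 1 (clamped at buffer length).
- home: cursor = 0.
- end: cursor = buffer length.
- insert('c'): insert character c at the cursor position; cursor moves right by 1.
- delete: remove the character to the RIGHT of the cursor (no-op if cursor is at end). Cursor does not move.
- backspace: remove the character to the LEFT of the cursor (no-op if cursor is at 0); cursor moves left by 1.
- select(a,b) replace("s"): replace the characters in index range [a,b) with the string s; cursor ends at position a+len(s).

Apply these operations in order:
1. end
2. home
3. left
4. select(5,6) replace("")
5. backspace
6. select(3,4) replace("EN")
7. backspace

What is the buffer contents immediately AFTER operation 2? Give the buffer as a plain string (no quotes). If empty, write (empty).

Answer: DCXRKG

Derivation:
After op 1 (end): buf='DCXRKG' cursor=6
After op 2 (home): buf='DCXRKG' cursor=0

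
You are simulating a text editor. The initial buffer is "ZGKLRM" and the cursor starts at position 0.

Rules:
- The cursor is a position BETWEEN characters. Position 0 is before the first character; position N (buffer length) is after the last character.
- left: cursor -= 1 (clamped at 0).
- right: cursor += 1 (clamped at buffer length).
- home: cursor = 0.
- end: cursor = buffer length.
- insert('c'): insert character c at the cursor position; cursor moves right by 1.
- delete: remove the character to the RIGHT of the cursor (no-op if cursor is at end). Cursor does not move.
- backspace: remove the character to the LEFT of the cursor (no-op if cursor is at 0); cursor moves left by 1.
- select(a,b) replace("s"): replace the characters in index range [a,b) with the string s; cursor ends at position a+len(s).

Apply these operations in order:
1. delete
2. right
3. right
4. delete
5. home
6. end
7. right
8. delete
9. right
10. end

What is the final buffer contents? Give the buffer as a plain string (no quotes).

After op 1 (delete): buf='GKLRM' cursor=0
After op 2 (right): buf='GKLRM' cursor=1
After op 3 (right): buf='GKLRM' cursor=2
After op 4 (delete): buf='GKRM' cursor=2
After op 5 (home): buf='GKRM' cursor=0
After op 6 (end): buf='GKRM' cursor=4
After op 7 (right): buf='GKRM' cursor=4
After op 8 (delete): buf='GKRM' cursor=4
After op 9 (right): buf='GKRM' cursor=4
After op 10 (end): buf='GKRM' cursor=4

Answer: GKRM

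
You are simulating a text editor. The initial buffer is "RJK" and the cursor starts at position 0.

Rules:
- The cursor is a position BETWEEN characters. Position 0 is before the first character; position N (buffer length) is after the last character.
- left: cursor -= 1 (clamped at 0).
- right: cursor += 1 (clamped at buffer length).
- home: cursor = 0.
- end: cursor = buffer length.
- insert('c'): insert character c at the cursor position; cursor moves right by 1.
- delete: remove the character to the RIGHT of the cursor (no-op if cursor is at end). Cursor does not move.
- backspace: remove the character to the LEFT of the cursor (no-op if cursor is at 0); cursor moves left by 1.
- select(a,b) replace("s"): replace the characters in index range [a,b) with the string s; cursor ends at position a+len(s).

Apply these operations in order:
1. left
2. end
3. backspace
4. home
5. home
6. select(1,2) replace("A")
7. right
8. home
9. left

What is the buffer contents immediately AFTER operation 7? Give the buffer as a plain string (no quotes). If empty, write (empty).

After op 1 (left): buf='RJK' cursor=0
After op 2 (end): buf='RJK' cursor=3
After op 3 (backspace): buf='RJ' cursor=2
After op 4 (home): buf='RJ' cursor=0
After op 5 (home): buf='RJ' cursor=0
After op 6 (select(1,2) replace("A")): buf='RA' cursor=2
After op 7 (right): buf='RA' cursor=2

Answer: RA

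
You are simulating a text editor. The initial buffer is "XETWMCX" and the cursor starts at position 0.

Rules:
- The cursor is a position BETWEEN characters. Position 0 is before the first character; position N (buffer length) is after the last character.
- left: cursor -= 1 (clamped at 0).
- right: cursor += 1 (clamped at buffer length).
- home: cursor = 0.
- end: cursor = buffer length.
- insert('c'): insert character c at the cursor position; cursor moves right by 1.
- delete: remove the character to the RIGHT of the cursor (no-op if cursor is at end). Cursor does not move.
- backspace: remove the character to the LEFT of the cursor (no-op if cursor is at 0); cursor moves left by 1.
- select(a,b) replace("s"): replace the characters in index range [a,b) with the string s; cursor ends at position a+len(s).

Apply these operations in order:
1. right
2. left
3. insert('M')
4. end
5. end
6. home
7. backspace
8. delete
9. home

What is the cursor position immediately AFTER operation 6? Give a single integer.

Answer: 0

Derivation:
After op 1 (right): buf='XETWMCX' cursor=1
After op 2 (left): buf='XETWMCX' cursor=0
After op 3 (insert('M')): buf='MXETWMCX' cursor=1
After op 4 (end): buf='MXETWMCX' cursor=8
After op 5 (end): buf='MXETWMCX' cursor=8
After op 6 (home): buf='MXETWMCX' cursor=0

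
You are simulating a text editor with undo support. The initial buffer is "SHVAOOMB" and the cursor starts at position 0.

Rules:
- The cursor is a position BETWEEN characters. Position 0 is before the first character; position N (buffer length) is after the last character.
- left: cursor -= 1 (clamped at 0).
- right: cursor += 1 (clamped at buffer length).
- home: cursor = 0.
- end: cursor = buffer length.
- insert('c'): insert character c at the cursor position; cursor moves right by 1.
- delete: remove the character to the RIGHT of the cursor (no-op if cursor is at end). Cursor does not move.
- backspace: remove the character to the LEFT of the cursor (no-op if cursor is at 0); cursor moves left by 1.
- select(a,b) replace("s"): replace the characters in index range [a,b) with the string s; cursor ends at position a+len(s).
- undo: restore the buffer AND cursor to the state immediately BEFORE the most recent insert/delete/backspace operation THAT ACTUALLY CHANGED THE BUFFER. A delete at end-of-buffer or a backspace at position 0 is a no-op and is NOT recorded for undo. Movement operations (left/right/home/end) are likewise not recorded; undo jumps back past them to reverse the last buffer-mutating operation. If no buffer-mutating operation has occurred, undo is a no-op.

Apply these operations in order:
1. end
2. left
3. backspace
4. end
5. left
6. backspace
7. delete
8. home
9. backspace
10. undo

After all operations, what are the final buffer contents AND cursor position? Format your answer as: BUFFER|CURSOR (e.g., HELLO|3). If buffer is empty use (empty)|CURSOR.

Answer: SHVAOB|5

Derivation:
After op 1 (end): buf='SHVAOOMB' cursor=8
After op 2 (left): buf='SHVAOOMB' cursor=7
After op 3 (backspace): buf='SHVAOOB' cursor=6
After op 4 (end): buf='SHVAOOB' cursor=7
After op 5 (left): buf='SHVAOOB' cursor=6
After op 6 (backspace): buf='SHVAOB' cursor=5
After op 7 (delete): buf='SHVAO' cursor=5
After op 8 (home): buf='SHVAO' cursor=0
After op 9 (backspace): buf='SHVAO' cursor=0
After op 10 (undo): buf='SHVAOB' cursor=5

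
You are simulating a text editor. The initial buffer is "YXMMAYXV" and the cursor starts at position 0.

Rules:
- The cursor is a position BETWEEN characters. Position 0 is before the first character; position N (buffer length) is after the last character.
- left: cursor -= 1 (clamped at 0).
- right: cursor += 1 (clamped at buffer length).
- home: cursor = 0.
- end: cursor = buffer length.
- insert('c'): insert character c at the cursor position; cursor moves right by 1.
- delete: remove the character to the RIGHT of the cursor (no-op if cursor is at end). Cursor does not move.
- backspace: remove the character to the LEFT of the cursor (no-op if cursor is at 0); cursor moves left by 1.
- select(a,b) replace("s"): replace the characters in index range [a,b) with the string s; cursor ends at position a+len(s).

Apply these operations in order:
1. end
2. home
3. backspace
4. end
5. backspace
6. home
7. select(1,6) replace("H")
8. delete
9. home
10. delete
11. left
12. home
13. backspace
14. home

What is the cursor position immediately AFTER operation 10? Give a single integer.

After op 1 (end): buf='YXMMAYXV' cursor=8
After op 2 (home): buf='YXMMAYXV' cursor=0
After op 3 (backspace): buf='YXMMAYXV' cursor=0
After op 4 (end): buf='YXMMAYXV' cursor=8
After op 5 (backspace): buf='YXMMAYX' cursor=7
After op 6 (home): buf='YXMMAYX' cursor=0
After op 7 (select(1,6) replace("H")): buf='YHX' cursor=2
After op 8 (delete): buf='YH' cursor=2
After op 9 (home): buf='YH' cursor=0
After op 10 (delete): buf='H' cursor=0

Answer: 0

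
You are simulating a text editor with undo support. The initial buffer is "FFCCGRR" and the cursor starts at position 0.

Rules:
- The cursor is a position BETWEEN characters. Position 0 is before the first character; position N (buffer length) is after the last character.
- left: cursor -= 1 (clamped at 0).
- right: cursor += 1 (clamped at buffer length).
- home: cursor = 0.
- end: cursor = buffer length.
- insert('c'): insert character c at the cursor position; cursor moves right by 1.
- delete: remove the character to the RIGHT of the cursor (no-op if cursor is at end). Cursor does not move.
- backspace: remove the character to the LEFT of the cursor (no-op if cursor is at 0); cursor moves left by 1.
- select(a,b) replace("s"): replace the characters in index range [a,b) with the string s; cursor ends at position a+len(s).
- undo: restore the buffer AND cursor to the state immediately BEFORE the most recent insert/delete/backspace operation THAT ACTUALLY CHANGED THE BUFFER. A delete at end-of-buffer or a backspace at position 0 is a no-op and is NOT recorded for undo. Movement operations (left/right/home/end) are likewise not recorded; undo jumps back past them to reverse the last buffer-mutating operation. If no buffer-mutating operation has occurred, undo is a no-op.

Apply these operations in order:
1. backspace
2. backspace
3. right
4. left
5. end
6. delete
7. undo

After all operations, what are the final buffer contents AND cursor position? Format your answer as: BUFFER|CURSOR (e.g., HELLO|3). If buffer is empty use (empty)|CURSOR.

Answer: FFCCGRR|7

Derivation:
After op 1 (backspace): buf='FFCCGRR' cursor=0
After op 2 (backspace): buf='FFCCGRR' cursor=0
After op 3 (right): buf='FFCCGRR' cursor=1
After op 4 (left): buf='FFCCGRR' cursor=0
After op 5 (end): buf='FFCCGRR' cursor=7
After op 6 (delete): buf='FFCCGRR' cursor=7
After op 7 (undo): buf='FFCCGRR' cursor=7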